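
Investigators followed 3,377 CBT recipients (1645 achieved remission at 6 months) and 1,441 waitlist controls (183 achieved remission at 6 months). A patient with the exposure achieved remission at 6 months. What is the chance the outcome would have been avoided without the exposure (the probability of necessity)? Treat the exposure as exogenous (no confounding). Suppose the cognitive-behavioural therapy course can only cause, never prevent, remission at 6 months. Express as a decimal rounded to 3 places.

PN ≈ 0.739

p₁ = P(outcome | exposed) = 1645/3377 = 0.48712
p₀ = P(outcome | unexposed) = 183/1441 = 0.127
Under exogeneity and monotonicity, PN = (p₁ − p₀) / p₁.
PN = (0.48712 − 0.127) / 0.48712 = 0.36012 / 0.48712 ≈ 0.7393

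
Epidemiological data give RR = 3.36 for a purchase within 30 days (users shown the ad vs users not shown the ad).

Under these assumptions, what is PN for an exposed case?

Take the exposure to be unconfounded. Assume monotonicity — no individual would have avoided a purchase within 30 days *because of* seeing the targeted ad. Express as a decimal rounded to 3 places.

Under exogeneity and monotonicity, PN = (RR − 1) / RR = 1 − 1/RR.
PN = (3.36 − 1) / 3.36 = 2.36 / 3.36 ≈ 0.7024

PN ≈ 0.702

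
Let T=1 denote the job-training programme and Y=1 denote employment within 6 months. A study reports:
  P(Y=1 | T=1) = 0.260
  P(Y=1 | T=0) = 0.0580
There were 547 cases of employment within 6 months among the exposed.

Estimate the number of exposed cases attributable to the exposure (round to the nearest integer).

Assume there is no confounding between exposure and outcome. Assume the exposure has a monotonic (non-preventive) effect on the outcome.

Let p₁ = 0.26, p₀ = 0.058.
PN = (p₁ − p₀)/p₁ = (0.26 − 0.058) / 0.26 ≈ 0.77692.
Attributable cases ≈ PN × (exposed cases) = 0.77692 × 547 ≈ 424.98.

about 425 cases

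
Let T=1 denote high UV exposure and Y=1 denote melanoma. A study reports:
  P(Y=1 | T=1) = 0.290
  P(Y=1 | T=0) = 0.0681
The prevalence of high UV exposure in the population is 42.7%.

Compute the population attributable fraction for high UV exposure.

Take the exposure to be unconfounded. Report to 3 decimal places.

Let p₁ = 0.29, p₀ = 0.0681.
Overall risk P(Y=1) = π·p₁ + (1−π)·p₀ = 0.427×0.29 + 0.573×0.0681 = 0.16285.
Under exogeneity, PAF = [P(Y=1) − p₀] / P(Y=1).
PAF = (0.16285 − 0.0681) / 0.16285 ≈ 0.5818

PAF ≈ 0.582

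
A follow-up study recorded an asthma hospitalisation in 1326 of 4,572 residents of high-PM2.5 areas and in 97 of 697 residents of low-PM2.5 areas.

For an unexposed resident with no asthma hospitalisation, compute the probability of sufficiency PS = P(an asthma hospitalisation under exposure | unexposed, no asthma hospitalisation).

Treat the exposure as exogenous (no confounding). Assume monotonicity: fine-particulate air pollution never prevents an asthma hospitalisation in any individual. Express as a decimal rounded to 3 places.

p₁ = P(outcome | exposed) = 1326/4572 = 0.29003
p₀ = P(outcome | unexposed) = 97/697 = 0.13917
Under exogeneity and monotonicity, PS = (p₁ − p₀) / (1 − p₀).
PS = (0.29003 − 0.13917) / (1 − 0.13917) = 0.15086 / 0.86083 ≈ 0.1752

PS ≈ 0.175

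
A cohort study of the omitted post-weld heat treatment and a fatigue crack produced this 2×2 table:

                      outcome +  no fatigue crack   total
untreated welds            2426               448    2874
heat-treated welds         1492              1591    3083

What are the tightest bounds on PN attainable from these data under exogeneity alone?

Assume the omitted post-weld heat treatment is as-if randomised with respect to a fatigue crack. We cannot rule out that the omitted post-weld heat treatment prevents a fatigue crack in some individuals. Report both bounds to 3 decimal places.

0.427 ≤ PN ≤ 0.611

p₁ = P(outcome | exposed) = 2426/2874 = 0.84412
p₀ = P(outcome | unexposed) = 1492/3083 = 0.48394
Under exogeneity alone the bounds on PN are max{0,(p₁−p₀)/p₁} ≤ PN ≤ min{1,(1−p₀)/p₁}.
  lower = (p₁ − p₀)/p₁ = 0.36018 / 0.84412 ≈ 0.4267
  upper = min{1, (1 − p₀)/p₁} = 0.51606 / 0.84412 ≈ 0.6114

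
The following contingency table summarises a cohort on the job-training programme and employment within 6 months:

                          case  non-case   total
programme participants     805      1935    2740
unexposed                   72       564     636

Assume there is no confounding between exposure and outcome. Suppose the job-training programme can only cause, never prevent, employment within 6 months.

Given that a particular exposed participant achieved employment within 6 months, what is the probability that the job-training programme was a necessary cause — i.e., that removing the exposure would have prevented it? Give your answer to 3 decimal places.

p₁ = P(outcome | exposed) = 805/2740 = 0.2938
p₀ = P(outcome | unexposed) = 72/636 = 0.11321
Under exogeneity and monotonicity, PN = (p₁ − p₀)/p₁.
PN = (0.2938 − 0.11321) / 0.2938 ≈ 0.6147

PN ≈ 0.615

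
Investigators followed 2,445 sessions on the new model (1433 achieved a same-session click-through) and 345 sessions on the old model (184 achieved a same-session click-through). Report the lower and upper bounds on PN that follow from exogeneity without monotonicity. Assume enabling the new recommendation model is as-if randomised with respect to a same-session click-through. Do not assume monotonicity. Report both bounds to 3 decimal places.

0.090 ≤ PN ≤ 0.796

p₁ = P(outcome | exposed) = 1433/2445 = 0.58609
p₀ = P(outcome | unexposed) = 184/345 = 0.53333
Under exogeneity alone the bounds on PN are max{0,(p₁−p₀)/p₁} ≤ PN ≤ min{1,(1−p₀)/p₁}.
  lower = (p₁ − p₀)/p₁ = 0.052761 / 0.58609 ≈ 0.0900
  upper = min{1, (1 − p₀)/p₁} = 0.46667 / 0.58609 ≈ 0.7962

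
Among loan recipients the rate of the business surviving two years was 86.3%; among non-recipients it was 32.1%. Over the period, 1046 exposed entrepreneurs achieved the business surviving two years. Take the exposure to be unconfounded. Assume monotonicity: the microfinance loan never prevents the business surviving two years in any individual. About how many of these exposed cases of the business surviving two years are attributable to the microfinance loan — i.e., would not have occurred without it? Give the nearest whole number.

about 657 cases

p₁ = 0.863, p₀ = 0.321.
PN = (p₁ − p₀)/p₁ = (0.863 − 0.321) / 0.863 ≈ 0.62804.
Attributable cases ≈ PN × (exposed cases) = 0.62804 × 1046 ≈ 656.93.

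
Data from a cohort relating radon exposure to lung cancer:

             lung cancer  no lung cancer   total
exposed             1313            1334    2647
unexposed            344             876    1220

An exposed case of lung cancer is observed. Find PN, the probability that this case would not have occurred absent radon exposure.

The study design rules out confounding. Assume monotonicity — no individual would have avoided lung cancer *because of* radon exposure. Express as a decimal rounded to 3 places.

p₁ = P(outcome | exposed) = 1313/2647 = 0.49603
p₀ = P(outcome | unexposed) = 344/1220 = 0.28197
Under exogeneity and monotonicity, PN = (p₁ − p₀)/p₁.
PN = (0.49603 − 0.28197) / 0.49603 ≈ 0.4316

PN ≈ 0.432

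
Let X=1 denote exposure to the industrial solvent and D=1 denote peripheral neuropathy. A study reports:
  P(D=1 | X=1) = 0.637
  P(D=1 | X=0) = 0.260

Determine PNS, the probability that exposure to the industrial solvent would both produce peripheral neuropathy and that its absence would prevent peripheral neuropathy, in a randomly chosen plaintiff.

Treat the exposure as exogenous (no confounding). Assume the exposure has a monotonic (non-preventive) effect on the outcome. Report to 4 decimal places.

Let p₁ = 0.637, p₀ = 0.26.
Under exogeneity and monotonicity, PNS = p₁ − p₀.
PNS = 0.637 − 0.26 = 0.377

PNS ≈ 0.3770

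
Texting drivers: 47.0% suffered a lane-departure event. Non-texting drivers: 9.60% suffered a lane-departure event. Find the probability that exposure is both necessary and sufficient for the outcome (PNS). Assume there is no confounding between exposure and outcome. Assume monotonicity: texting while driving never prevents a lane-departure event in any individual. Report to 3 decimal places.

PNS ≈ 0.374

p₁ = 0.47, p₀ = 0.096.
Under exogeneity and monotonicity, PNS = p₁ − p₀.
PNS = 0.47 − 0.096 = 0.374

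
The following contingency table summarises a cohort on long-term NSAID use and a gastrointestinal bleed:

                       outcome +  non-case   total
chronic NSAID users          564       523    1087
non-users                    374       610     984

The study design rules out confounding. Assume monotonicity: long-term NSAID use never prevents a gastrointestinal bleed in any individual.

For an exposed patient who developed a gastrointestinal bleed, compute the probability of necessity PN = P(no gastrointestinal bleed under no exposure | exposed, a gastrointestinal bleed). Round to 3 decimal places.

p₁ = P(outcome | exposed) = 564/1087 = 0.51886
p₀ = P(outcome | unexposed) = 374/984 = 0.38008
Under exogeneity and monotonicity, PN = (p₁ − p₀)/p₁.
PN = (0.51886 − 0.38008) / 0.51886 ≈ 0.2675

PN ≈ 0.267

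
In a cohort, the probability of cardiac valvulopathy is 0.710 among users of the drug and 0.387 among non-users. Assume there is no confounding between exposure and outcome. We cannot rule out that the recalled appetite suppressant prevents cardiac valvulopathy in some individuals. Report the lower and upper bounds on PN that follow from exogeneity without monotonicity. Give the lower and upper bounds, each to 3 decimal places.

0.455 ≤ PN ≤ 0.863

Let p₁ = 0.71, p₀ = 0.387.
Under exogeneity alone the bounds on PN are max{0,(p₁−p₀)/p₁} ≤ PN ≤ min{1,(1−p₀)/p₁}.
  lower = (p₁ − p₀)/p₁ = 0.323 / 0.71 ≈ 0.4549
  upper = min{1, (1 − p₀)/p₁} = 0.613 / 0.71 ≈ 0.8634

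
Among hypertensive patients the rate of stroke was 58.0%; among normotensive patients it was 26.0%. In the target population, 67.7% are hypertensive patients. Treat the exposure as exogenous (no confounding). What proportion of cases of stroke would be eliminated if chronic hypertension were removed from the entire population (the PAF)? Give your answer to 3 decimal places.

PAF ≈ 0.455

p₁ = 0.58, p₀ = 0.26.
Overall risk P(Y=1) = π·p₁ + (1−π)·p₀ = 0.677×0.58 + 0.323×0.26 = 0.47664.
Under exogeneity, PAF = [P(Y=1) − p₀] / P(Y=1).
PAF = (0.47664 − 0.26) / 0.47664 ≈ 0.4545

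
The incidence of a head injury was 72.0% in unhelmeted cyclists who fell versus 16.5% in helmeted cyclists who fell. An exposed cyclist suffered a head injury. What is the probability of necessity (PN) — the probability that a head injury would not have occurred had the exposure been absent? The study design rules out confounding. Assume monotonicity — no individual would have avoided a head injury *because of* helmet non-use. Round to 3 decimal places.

PN ≈ 0.771

p₁ = 0.72, p₀ = 0.165.
Under exogeneity and monotonicity, PN = (p₁ − p₀) / p₁.
PN = (0.72 − 0.165) / 0.72 = 0.555 / 0.72 ≈ 0.7708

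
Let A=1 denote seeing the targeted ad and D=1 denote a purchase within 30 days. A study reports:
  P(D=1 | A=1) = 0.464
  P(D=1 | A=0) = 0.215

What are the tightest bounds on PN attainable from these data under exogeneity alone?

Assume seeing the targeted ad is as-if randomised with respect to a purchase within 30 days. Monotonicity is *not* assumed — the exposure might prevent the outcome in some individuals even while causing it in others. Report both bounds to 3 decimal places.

Let p₁ = 0.464, p₀ = 0.215.
Under exogeneity alone the bounds on PN are max{0,(p₁−p₀)/p₁} ≤ PN ≤ min{1,(1−p₀)/p₁}.
  lower = (p₁ − p₀)/p₁ = 0.249 / 0.464 ≈ 0.5366
  upper = min{1, (1 − p₀)/p₁} = 0.785 / 0.464 ≈ 1.6918 → capped at 1

0.537 ≤ PN ≤ 1.000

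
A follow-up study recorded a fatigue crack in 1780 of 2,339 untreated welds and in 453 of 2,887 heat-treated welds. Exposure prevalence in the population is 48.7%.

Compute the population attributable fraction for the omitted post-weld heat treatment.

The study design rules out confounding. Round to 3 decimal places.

p₁ = P(outcome | exposed) = 1780/2339 = 0.76101
p₀ = P(outcome | unexposed) = 453/2887 = 0.15691
Overall risk P(Y=1) = π·p₁ + (1−π)·p₀ = 0.487×0.76101 + 0.513×0.15691 = 0.45111.
Under exogeneity, PAF = [P(Y=1) − p₀] / P(Y=1).
PAF = (0.45111 − 0.15691) / 0.45111 ≈ 0.6522

PAF ≈ 0.652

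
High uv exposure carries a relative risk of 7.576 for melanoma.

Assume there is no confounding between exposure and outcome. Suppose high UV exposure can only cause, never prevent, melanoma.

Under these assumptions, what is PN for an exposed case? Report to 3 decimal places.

Under exogeneity and monotonicity, PN = (RR − 1) / RR = 1 − 1/RR.
PN = (7.576 − 1) / 7.576 = 6.576 / 7.576 ≈ 0.8680

PN ≈ 0.868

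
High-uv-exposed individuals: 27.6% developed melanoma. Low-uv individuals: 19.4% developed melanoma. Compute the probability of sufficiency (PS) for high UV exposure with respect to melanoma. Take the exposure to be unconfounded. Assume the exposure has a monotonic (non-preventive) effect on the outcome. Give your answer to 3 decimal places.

PS ≈ 0.102

p₁ = 0.276, p₀ = 0.194.
Under exogeneity and monotonicity, PS = (p₁ − p₀) / (1 − p₀).
PS = (0.276 − 0.194) / (1 − 0.194) = 0.082 / 0.806 ≈ 0.1017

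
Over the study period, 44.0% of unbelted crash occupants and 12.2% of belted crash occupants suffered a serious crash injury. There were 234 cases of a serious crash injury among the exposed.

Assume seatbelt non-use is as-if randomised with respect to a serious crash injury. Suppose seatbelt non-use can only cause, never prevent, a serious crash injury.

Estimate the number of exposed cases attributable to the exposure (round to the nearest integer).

p₁ = 0.44, p₀ = 0.122.
PN = (p₁ − p₀)/p₁ = (0.44 − 0.122) / 0.44 ≈ 0.72273.
Attributable cases ≈ PN × (exposed cases) = 0.72273 × 234 ≈ 169.12.

about 169 cases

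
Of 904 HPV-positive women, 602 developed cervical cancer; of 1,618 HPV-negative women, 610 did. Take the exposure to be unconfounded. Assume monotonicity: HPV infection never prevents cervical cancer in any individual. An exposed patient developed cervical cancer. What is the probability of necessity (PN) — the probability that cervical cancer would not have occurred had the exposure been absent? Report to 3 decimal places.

PN ≈ 0.434

p₁ = P(outcome | exposed) = 602/904 = 0.66593
p₀ = P(outcome | unexposed) = 610/1618 = 0.37701
Under exogeneity and monotonicity, PN = (p₁ − p₀) / p₁.
PN = (0.66593 − 0.37701) / 0.66593 = 0.28892 / 0.66593 ≈ 0.4339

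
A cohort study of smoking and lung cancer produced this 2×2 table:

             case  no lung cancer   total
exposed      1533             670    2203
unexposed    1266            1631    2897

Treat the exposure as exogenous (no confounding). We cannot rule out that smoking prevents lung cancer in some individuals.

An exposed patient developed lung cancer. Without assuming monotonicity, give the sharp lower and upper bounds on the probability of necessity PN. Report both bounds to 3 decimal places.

0.372 ≤ PN ≤ 0.809

p₁ = P(outcome | exposed) = 1533/2203 = 0.69587
p₀ = P(outcome | unexposed) = 1266/2897 = 0.437
Under exogeneity alone the bounds on PN are max{0,(p₁−p₀)/p₁} ≤ PN ≤ min{1,(1−p₀)/p₁}.
  lower = (p₁ − p₀)/p₁ = 0.25887 / 0.69587 ≈ 0.3720
  upper = min{1, (1 − p₀)/p₁} = 0.563 / 0.69587 ≈ 0.8091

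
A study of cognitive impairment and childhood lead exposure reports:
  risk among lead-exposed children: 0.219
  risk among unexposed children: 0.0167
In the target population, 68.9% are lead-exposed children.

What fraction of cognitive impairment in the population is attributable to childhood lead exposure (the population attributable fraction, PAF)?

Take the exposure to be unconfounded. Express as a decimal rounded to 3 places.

PAF ≈ 0.893

Let p₁ = 0.219, p₀ = 0.0167.
Overall risk P(Y=1) = π·p₁ + (1−π)·p₀ = 0.689×0.219 + 0.311×0.0167 = 0.15608.
Under exogeneity, PAF = [P(Y=1) − p₀] / P(Y=1).
PAF = (0.15608 − 0.0167) / 0.15608 ≈ 0.8930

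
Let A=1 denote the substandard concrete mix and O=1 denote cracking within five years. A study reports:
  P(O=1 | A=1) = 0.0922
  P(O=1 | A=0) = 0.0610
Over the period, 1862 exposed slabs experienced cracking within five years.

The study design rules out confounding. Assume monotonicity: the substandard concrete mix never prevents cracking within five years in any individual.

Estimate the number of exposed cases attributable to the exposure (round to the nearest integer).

about 630 cases

Let p₁ = 0.0922, p₀ = 0.061.
PN = (p₁ − p₀)/p₁ = (0.0922 − 0.061) / 0.0922 ≈ 0.33839.
Attributable cases ≈ PN × (exposed cases) = 0.33839 × 1862 ≈ 630.09.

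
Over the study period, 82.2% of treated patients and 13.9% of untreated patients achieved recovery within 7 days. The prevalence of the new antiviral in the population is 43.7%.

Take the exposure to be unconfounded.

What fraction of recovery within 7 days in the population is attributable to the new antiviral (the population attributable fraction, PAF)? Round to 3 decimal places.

p₁ = 0.822, p₀ = 0.139.
Overall risk P(Y=1) = π·p₁ + (1−π)·p₀ = 0.437×0.822 + 0.563×0.139 = 0.43747.
Under exogeneity, PAF = [P(Y=1) − p₀] / P(Y=1).
PAF = (0.43747 − 0.139) / 0.43747 ≈ 0.6823

PAF ≈ 0.682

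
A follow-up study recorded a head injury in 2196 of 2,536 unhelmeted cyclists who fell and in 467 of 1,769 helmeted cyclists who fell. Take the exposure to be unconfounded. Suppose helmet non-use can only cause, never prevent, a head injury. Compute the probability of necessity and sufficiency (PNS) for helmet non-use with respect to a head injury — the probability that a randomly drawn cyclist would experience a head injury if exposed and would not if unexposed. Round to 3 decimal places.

p₁ = P(outcome | exposed) = 2196/2536 = 0.86593
p₀ = P(outcome | unexposed) = 467/1769 = 0.26399
Under exogeneity and monotonicity, PNS = p₁ − p₀.
PNS = 0.86593 − 0.26399 = 0.60194

PNS ≈ 0.602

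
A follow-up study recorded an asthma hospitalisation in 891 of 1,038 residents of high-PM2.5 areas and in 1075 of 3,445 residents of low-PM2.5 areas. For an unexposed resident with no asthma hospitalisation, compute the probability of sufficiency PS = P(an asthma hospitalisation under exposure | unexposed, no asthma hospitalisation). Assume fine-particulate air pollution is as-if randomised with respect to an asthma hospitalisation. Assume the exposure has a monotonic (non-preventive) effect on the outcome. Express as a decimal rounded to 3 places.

p₁ = P(outcome | exposed) = 891/1038 = 0.85838
p₀ = P(outcome | unexposed) = 1075/3445 = 0.31205
Under exogeneity and monotonicity, PS = (p₁ − p₀) / (1 − p₀).
PS = (0.85838 − 0.31205) / (1 − 0.31205) = 0.54634 / 0.68795 ≈ 0.7941

PS ≈ 0.794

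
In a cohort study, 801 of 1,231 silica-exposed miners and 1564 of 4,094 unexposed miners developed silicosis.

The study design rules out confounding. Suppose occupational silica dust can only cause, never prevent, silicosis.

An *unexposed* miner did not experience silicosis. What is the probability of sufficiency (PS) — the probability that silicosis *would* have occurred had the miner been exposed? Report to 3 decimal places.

PS ≈ 0.435

p₁ = P(outcome | exposed) = 801/1231 = 0.65069
p₀ = P(outcome | unexposed) = 1564/4094 = 0.38202
Under exogeneity and monotonicity, PS = (p₁ − p₀) / (1 − p₀).
PS = (0.65069 − 0.38202) / (1 − 0.38202) = 0.26867 / 0.61798 ≈ 0.4348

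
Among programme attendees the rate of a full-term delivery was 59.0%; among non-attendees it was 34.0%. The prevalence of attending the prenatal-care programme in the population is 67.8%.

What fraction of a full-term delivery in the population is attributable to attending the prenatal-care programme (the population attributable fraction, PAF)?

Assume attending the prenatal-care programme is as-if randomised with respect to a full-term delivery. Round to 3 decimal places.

PAF ≈ 0.333

p₁ = 0.59, p₀ = 0.34.
Overall risk P(Y=1) = π·p₁ + (1−π)·p₀ = 0.678×0.59 + 0.322×0.34 = 0.5095.
Under exogeneity, PAF = [P(Y=1) − p₀] / P(Y=1).
PAF = (0.5095 − 0.34) / 0.5095 ≈ 0.3327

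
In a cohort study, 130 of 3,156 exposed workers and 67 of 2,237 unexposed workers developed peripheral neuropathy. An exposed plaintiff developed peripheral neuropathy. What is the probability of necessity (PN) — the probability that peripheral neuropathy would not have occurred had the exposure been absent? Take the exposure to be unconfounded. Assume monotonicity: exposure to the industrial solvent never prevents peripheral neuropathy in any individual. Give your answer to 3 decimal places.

p₁ = P(outcome | exposed) = 130/3156 = 0.041191
p₀ = P(outcome | unexposed) = 67/2237 = 0.029951
Under exogeneity and monotonicity, PN = (p₁ − p₀) / p₁.
PN = (0.041191 − 0.029951) / 0.041191 = 0.011241 / 0.041191 ≈ 0.2729

PN ≈ 0.273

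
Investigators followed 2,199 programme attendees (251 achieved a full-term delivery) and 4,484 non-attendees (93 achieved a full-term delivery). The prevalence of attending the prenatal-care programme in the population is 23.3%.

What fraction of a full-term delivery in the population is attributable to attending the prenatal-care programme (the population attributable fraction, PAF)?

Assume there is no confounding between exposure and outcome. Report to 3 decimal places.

p₁ = P(outcome | exposed) = 251/2199 = 0.11414
p₀ = P(outcome | unexposed) = 93/4484 = 0.02074
Overall risk P(Y=1) = π·p₁ + (1−π)·p₀ = 0.233×0.11414 + 0.767×0.02074 = 0.042503.
Under exogeneity, PAF = [P(Y=1) − p₀] / P(Y=1).
PAF = (0.042503 − 0.02074) / 0.042503 ≈ 0.5120

PAF ≈ 0.512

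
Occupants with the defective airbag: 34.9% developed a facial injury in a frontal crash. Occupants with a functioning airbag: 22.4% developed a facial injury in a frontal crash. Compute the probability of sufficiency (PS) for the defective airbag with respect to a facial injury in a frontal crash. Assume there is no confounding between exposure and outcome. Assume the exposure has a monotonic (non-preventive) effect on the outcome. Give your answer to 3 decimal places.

p₁ = 0.349, p₀ = 0.224.
Under exogeneity and monotonicity, PS = (p₁ − p₀) / (1 − p₀).
PS = (0.349 − 0.224) / (1 − 0.224) = 0.125 / 0.776 ≈ 0.1611

PS ≈ 0.161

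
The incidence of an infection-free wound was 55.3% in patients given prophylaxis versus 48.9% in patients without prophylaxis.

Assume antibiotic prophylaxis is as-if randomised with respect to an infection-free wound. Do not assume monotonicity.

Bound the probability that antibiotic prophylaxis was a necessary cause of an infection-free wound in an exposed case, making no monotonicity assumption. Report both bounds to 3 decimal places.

p₁ = 0.553, p₀ = 0.489.
Under exogeneity alone the bounds on PN are max{0,(p₁−p₀)/p₁} ≤ PN ≤ min{1,(1−p₀)/p₁}.
  lower = (p₁ − p₀)/p₁ = 0.064 / 0.553 ≈ 0.1157
  upper = min{1, (1 − p₀)/p₁} = 0.511 / 0.553 ≈ 0.9241

0.116 ≤ PN ≤ 0.924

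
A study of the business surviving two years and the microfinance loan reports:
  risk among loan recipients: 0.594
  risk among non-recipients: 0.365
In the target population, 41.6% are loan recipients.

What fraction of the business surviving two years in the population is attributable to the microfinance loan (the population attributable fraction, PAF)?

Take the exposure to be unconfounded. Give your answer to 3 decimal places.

PAF ≈ 0.207

Let p₁ = 0.594, p₀ = 0.365.
Overall risk P(Y=1) = π·p₁ + (1−π)·p₀ = 0.416×0.594 + 0.584×0.365 = 0.46026.
Under exogeneity, PAF = [P(Y=1) − p₀] / P(Y=1).
PAF = (0.46026 − 0.365) / 0.46026 ≈ 0.2070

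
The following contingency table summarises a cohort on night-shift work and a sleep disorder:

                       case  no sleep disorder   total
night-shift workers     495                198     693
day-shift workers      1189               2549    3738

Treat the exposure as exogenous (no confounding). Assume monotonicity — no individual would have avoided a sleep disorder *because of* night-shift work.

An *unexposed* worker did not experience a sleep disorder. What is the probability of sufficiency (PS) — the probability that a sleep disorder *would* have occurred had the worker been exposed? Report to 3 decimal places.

PS ≈ 0.581

p₁ = P(outcome | exposed) = 495/693 = 0.71429
p₀ = P(outcome | unexposed) = 1189/3738 = 0.31808
Under exogeneity and monotonicity, PS = (p₁ − p₀) / (1 − p₀).
PS = (0.71429 − 0.31808) / (1 − 0.31808) = 0.3962 / 0.68192 ≈ 0.5810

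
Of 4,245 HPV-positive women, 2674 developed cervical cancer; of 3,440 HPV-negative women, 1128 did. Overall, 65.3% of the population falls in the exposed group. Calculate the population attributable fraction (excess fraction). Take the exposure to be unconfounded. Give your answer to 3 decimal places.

p₁ = P(outcome | exposed) = 2674/4245 = 0.62992
p₀ = P(outcome | unexposed) = 1128/3440 = 0.32791
Overall risk P(Y=1) = π·p₁ + (1−π)·p₀ = 0.653×0.62992 + 0.347×0.32791 = 0.52512.
Under exogeneity, PAF = [P(Y=1) − p₀] / P(Y=1).
PAF = (0.52512 − 0.32791) / 0.52512 ≈ 0.3756

PAF ≈ 0.376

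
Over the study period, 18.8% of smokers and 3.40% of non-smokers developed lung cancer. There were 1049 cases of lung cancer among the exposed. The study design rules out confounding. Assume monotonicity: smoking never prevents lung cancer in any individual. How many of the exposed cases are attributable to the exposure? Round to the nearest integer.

about 859 cases

p₁ = 0.188, p₀ = 0.034.
PN = (p₁ − p₀)/p₁ = (0.188 − 0.034) / 0.188 ≈ 0.81915.
Attributable cases ≈ PN × (exposed cases) = 0.81915 × 1049 ≈ 859.29.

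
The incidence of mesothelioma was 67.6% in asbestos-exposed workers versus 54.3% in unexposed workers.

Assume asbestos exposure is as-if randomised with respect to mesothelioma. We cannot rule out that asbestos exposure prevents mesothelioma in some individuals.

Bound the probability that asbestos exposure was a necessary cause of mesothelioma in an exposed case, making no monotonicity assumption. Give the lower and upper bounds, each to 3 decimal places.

0.197 ≤ PN ≤ 0.676

p₁ = 0.676, p₀ = 0.543.
Under exogeneity alone the bounds on PN are max{0,(p₁−p₀)/p₁} ≤ PN ≤ min{1,(1−p₀)/p₁}.
  lower = (p₁ − p₀)/p₁ = 0.133 / 0.676 ≈ 0.1967
  upper = min{1, (1 − p₀)/p₁} = 0.457 / 0.676 ≈ 0.6760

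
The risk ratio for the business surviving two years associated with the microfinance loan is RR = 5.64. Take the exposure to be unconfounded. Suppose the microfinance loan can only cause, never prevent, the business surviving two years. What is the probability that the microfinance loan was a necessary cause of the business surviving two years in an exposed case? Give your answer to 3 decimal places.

PN ≈ 0.823

Under exogeneity and monotonicity, PN = (RR − 1) / RR = 1 − 1/RR.
PN = (5.64 − 1) / 5.64 = 4.64 / 5.64 ≈ 0.8227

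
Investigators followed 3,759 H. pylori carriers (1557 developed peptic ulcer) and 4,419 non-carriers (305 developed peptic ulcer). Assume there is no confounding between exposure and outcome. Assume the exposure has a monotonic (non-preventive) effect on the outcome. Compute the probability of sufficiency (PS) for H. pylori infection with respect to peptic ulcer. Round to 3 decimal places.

p₁ = P(outcome | exposed) = 1557/3759 = 0.41421
p₀ = P(outcome | unexposed) = 305/4419 = 0.06902
Under exogeneity and monotonicity, PS = (p₁ − p₀) / (1 − p₀).
PS = (0.41421 − 0.06902) / (1 − 0.06902) = 0.34519 / 0.93098 ≈ 0.3708

PS ≈ 0.371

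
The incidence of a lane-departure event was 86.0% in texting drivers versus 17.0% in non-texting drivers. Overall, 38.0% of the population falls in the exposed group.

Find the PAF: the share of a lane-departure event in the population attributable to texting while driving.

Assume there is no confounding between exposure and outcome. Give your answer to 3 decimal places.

PAF ≈ 0.607

p₁ = 0.86, p₀ = 0.17.
Overall risk P(Y=1) = π·p₁ + (1−π)·p₀ = 0.38×0.86 + 0.62×0.17 = 0.4322.
Under exogeneity, PAF = [P(Y=1) − p₀] / P(Y=1).
PAF = (0.4322 − 0.17) / 0.4322 ≈ 0.6067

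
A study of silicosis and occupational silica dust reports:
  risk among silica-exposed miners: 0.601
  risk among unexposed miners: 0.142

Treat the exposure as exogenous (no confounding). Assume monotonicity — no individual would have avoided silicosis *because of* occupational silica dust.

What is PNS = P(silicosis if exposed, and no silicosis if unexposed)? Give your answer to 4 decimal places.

Let p₁ = 0.601, p₀ = 0.142.
Under exogeneity and monotonicity, PNS = p₁ − p₀.
PNS = 0.601 − 0.142 = 0.459

PNS ≈ 0.4590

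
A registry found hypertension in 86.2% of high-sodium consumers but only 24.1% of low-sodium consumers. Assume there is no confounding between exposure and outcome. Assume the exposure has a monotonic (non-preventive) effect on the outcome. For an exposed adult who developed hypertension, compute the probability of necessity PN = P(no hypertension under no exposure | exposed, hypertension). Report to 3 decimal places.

PN ≈ 0.720

p₁ = 0.862, p₀ = 0.241.
Under exogeneity and monotonicity, PN = (p₁ − p₀) / p₁.
PN = (0.862 − 0.241) / 0.862 = 0.621 / 0.862 ≈ 0.7204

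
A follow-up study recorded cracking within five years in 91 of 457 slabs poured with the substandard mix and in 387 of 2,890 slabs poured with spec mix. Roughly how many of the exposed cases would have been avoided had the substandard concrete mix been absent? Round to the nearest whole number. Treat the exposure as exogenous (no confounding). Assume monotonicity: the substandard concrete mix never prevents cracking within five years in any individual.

about 30 cases

p₁ = P(outcome | exposed) = 91/457 = 0.19912
p₀ = P(outcome | unexposed) = 387/2890 = 0.13391
PN = (p₁ − p₀)/p₁ = (0.19912 − 0.13391) / 0.19912 ≈ 0.32751.
Attributable cases ≈ PN × (exposed cases) = 0.32751 × 91 ≈ 29.80.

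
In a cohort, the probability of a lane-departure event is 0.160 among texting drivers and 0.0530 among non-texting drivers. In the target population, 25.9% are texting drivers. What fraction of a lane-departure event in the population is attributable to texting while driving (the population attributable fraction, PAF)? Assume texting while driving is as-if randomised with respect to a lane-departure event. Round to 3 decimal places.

PAF ≈ 0.343

Let p₁ = 0.16, p₀ = 0.053.
Overall risk P(Y=1) = π·p₁ + (1−π)·p₀ = 0.259×0.16 + 0.741×0.053 = 0.080713.
Under exogeneity, PAF = [P(Y=1) − p₀] / P(Y=1).
PAF = (0.080713 − 0.053) / 0.080713 ≈ 0.3434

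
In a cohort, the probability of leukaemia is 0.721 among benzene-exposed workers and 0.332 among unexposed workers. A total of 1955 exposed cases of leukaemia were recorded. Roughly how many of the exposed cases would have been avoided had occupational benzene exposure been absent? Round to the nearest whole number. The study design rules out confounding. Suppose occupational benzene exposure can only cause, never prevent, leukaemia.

Let p₁ = 0.721, p₀ = 0.332.
PN = (p₁ − p₀)/p₁ = (0.721 − 0.332) / 0.721 ≈ 0.53953.
Attributable cases ≈ PN × (exposed cases) = 0.53953 × 1955 ≈ 1054.78.

about 1055 cases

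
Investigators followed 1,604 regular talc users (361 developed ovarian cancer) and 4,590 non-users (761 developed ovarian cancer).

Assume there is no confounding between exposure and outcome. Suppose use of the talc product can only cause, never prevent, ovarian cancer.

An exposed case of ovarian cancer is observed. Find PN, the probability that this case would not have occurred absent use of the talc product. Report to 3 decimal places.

p₁ = P(outcome | exposed) = 361/1604 = 0.22506
p₀ = P(outcome | unexposed) = 761/4590 = 0.1658
Under exogeneity and monotonicity, PN = (p₁ − p₀) / p₁.
PN = (0.22506 − 0.1658) / 0.22506 = 0.059267 / 0.22506 ≈ 0.2633

PN ≈ 0.263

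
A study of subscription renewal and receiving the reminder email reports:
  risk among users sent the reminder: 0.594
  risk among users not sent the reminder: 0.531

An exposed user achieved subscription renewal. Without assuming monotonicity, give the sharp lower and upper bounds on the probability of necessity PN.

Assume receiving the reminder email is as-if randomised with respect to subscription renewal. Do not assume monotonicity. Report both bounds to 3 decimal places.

0.106 ≤ PN ≤ 0.790

Let p₁ = 0.594, p₀ = 0.531.
Under exogeneity alone the bounds on PN are max{0,(p₁−p₀)/p₁} ≤ PN ≤ min{1,(1−p₀)/p₁}.
  lower = (p₁ − p₀)/p₁ = 0.063 / 0.594 ≈ 0.1061
  upper = min{1, (1 − p₀)/p₁} = 0.469 / 0.594 ≈ 0.7896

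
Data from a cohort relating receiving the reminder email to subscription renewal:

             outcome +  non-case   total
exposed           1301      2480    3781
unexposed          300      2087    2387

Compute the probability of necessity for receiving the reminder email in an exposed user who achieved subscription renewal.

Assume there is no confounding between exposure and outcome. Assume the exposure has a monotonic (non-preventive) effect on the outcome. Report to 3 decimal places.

p₁ = P(outcome | exposed) = 1301/3781 = 0.34409
p₀ = P(outcome | unexposed) = 300/2387 = 0.12568
Under exogeneity and monotonicity, PN = (p₁ − p₀)/p₁.
PN = (0.34409 − 0.12568) / 0.34409 ≈ 0.6347

PN ≈ 0.635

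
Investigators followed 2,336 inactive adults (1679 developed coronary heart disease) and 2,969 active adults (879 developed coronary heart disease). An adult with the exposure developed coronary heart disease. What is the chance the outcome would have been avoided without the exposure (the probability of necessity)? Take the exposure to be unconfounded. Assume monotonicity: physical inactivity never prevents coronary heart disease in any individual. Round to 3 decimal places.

p₁ = P(outcome | exposed) = 1679/2336 = 0.71875
p₀ = P(outcome | unexposed) = 879/2969 = 0.29606
Under exogeneity and monotonicity, PN = (p₁ − p₀) / p₁.
PN = (0.71875 − 0.29606) / 0.71875 = 0.42269 / 0.71875 ≈ 0.5881

PN ≈ 0.588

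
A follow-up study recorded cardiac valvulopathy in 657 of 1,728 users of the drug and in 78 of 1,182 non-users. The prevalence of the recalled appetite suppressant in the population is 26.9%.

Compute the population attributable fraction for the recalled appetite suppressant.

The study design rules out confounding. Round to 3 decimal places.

p₁ = P(outcome | exposed) = 657/1728 = 0.38021
p₀ = P(outcome | unexposed) = 78/1182 = 0.06599
Overall risk P(Y=1) = π·p₁ + (1−π)·p₀ = 0.269×0.38021 + 0.731×0.06599 = 0.15051.
Under exogeneity, PAF = [P(Y=1) − p₀] / P(Y=1).
PAF = (0.15051 − 0.06599) / 0.15051 ≈ 0.5616

PAF ≈ 0.562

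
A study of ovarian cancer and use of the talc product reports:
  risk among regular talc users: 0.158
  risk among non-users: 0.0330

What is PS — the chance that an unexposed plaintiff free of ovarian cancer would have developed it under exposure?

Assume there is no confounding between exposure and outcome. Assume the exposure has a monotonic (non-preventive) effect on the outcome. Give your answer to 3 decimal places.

Let p₁ = 0.158, p₀ = 0.033.
Under exogeneity and monotonicity, PS = (p₁ − p₀) / (1 − p₀).
PS = (0.158 − 0.033) / (1 − 0.033) = 0.125 / 0.967 ≈ 0.1293

PS ≈ 0.129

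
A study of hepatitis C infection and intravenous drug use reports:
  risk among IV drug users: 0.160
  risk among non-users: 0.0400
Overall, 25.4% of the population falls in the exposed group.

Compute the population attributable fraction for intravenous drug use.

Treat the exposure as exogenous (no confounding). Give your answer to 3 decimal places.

PAF ≈ 0.432

Let p₁ = 0.16, p₀ = 0.04.
Overall risk P(Y=1) = π·p₁ + (1−π)·p₀ = 0.254×0.16 + 0.746×0.04 = 0.07048.
Under exogeneity, PAF = [P(Y=1) − p₀] / P(Y=1).
PAF = (0.07048 − 0.04) / 0.07048 ≈ 0.4325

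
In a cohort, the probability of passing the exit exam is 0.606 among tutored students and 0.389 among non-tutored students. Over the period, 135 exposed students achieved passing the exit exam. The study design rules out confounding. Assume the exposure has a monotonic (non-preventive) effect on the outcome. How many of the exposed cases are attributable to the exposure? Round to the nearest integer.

about 48 cases

Let p₁ = 0.606, p₀ = 0.389.
PN = (p₁ − p₀)/p₁ = (0.606 − 0.389) / 0.606 ≈ 0.35809.
Attributable cases ≈ PN × (exposed cases) = 0.35809 × 135 ≈ 48.34.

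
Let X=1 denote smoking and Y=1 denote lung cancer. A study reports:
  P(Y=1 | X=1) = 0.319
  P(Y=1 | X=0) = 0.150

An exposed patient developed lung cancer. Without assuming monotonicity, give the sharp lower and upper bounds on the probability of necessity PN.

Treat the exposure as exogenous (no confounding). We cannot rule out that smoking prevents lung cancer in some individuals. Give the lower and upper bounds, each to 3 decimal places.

Let p₁ = 0.319, p₀ = 0.15.
Under exogeneity alone the bounds on PN are max{0,(p₁−p₀)/p₁} ≤ PN ≤ min{1,(1−p₀)/p₁}.
  lower = (p₁ − p₀)/p₁ = 0.169 / 0.319 ≈ 0.5298
  upper = min{1, (1 − p₀)/p₁} = 0.85 / 0.319 ≈ 2.6646 → capped at 1

0.530 ≤ PN ≤ 1.000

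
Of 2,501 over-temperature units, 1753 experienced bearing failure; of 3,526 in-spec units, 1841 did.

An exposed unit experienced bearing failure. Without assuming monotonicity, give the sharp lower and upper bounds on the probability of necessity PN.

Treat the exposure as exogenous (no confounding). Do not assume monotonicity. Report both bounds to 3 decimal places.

p₁ = P(outcome | exposed) = 1753/2501 = 0.70092
p₀ = P(outcome | unexposed) = 1841/3526 = 0.52212
Under exogeneity alone the bounds on PN are max{0,(p₁−p₀)/p₁} ≤ PN ≤ min{1,(1−p₀)/p₁}.
  lower = (p₁ − p₀)/p₁ = 0.1788 / 0.70092 ≈ 0.2551
  upper = min{1, (1 − p₀)/p₁} = 0.47788 / 0.70092 ≈ 0.6818

0.255 ≤ PN ≤ 0.682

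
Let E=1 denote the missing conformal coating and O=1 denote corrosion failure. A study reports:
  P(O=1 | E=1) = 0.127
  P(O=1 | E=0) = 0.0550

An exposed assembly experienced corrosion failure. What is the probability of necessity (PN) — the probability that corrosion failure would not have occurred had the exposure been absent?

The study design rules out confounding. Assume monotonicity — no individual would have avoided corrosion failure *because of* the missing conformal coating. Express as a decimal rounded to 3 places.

Let p₁ = 0.127, p₀ = 0.055.
Under exogeneity and monotonicity, PN = (p₁ − p₀) / p₁.
PN = (0.127 − 0.055) / 0.127 = 0.072 / 0.127 ≈ 0.5669

PN ≈ 0.567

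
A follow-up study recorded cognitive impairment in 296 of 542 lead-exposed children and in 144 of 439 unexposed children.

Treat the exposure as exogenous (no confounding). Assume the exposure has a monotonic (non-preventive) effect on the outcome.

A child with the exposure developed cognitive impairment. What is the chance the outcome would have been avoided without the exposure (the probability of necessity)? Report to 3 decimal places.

p₁ = P(outcome | exposed) = 296/542 = 0.54613
p₀ = P(outcome | unexposed) = 144/439 = 0.32802
Under exogeneity and monotonicity, PN = (p₁ − p₀) / p₁.
PN = (0.54613 − 0.32802) / 0.54613 = 0.21811 / 0.54613 ≈ 0.3994

PN ≈ 0.399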